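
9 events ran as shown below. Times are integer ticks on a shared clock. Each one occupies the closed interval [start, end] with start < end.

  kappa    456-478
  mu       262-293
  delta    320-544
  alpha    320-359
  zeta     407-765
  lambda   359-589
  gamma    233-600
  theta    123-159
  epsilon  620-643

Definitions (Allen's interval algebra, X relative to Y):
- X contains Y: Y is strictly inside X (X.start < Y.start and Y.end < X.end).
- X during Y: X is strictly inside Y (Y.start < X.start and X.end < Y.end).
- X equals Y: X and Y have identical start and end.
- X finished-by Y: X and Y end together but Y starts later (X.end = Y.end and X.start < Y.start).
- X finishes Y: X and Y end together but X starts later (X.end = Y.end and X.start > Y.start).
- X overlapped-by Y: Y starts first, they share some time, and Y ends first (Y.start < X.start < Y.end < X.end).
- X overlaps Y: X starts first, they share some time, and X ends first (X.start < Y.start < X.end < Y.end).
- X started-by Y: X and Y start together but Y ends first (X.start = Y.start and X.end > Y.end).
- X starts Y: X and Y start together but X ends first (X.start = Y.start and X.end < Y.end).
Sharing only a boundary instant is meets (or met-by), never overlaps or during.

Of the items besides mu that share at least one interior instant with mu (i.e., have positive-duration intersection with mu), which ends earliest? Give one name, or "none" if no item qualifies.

Target mu = [262, 293].
alpha [320, 359] → after → excluded.
delta [320, 544] → after → excluded.
epsilon [620, 643] → after → excluded.
gamma [233, 600] → contains → candidate.
kappa [456, 478] → after → excluded.
lambda [359, 589] → after → excluded.
theta [123, 159] → before → excluded.
zeta [407, 765] → after → excluded.
Among candidates, earliest end is 600 → gamma.

gamma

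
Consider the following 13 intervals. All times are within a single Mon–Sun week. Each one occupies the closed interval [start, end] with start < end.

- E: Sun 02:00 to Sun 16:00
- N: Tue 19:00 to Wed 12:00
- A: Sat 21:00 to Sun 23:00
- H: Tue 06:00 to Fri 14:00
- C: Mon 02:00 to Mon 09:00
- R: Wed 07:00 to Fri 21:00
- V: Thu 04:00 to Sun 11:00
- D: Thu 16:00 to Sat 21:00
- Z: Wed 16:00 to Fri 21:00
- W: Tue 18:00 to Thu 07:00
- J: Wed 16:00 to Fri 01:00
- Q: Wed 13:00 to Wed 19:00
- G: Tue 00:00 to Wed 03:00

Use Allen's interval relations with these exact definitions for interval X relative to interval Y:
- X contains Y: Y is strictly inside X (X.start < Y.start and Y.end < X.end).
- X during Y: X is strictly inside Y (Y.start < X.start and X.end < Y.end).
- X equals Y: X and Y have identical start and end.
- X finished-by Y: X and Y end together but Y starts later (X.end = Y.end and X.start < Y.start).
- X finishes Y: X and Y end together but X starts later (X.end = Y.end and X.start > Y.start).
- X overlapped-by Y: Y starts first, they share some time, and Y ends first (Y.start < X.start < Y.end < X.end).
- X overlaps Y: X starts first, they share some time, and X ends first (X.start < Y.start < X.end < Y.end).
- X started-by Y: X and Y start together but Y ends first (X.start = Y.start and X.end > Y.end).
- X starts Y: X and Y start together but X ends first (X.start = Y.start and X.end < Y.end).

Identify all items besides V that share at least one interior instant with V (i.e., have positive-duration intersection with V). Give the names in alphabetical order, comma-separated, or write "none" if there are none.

Target V = [Thu 04:00, Sun 11:00].
A [Sat 21:00, Sun 23:00] → overlapped-by → yes.
C [Mon 02:00, Mon 09:00] → before → no.
D [Thu 16:00, Sat 21:00] → during → yes.
E [Sun 02:00, Sun 16:00] → overlapped-by → yes.
G [Tue 00:00, Wed 03:00] → before → no.
H [Tue 06:00, Fri 14:00] → overlaps → yes.
J [Wed 16:00, Fri 01:00] → overlaps → yes.
N [Tue 19:00, Wed 12:00] → before → no.
Q [Wed 13:00, Wed 19:00] → before → no.
R [Wed 07:00, Fri 21:00] → overlaps → yes.
W [Tue 18:00, Thu 07:00] → overlaps → yes.
Z [Wed 16:00, Fri 21:00] → overlaps → yes.
Result: A, D, E, H, J, R, W, Z.

A, D, E, H, J, R, W, Z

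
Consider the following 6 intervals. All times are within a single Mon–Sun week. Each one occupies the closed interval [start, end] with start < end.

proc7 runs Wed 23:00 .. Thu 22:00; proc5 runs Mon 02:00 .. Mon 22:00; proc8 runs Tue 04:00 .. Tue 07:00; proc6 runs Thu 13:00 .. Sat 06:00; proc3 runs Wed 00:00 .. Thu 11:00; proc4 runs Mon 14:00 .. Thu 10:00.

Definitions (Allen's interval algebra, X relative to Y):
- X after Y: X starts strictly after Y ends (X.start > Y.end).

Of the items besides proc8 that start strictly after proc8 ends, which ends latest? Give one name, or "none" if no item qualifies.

proc6

Target proc8 = [Tue 04:00, Tue 07:00].
proc3 [Wed 00:00, Thu 11:00] → after → candidate.
proc4 [Mon 14:00, Thu 10:00] → contains → excluded.
proc5 [Mon 02:00, Mon 22:00] → before → excluded.
proc6 [Thu 13:00, Sat 06:00] → after → candidate.
proc7 [Wed 23:00, Thu 22:00] → after → candidate.
Among candidates, latest end is Sat 06:00 → proc6.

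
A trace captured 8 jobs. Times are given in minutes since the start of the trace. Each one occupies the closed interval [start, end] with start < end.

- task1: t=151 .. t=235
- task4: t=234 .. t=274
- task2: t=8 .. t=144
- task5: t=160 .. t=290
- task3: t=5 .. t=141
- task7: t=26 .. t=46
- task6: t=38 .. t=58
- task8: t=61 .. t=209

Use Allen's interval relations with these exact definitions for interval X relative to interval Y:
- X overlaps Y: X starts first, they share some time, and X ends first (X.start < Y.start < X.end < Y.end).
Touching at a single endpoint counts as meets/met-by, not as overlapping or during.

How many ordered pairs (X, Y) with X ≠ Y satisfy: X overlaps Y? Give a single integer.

8

Checking all 56 ordered pairs for relation 'overlaps'; matching pairs in alphabetical order:
(task1, task4): task1 overlaps task4 ✓
(task1, task5): task1 overlaps task5 ✓
(task2, task8): task2 overlaps task8 ✓
(task3, task2): task3 overlaps task2 ✓
(task3, task8): task3 overlaps task8 ✓
(task7, task6): task7 overlaps task6 ✓
(task8, task1): task8 overlaps task1 ✓
(task8, task5): task8 overlaps task5 ✓
Count: 8.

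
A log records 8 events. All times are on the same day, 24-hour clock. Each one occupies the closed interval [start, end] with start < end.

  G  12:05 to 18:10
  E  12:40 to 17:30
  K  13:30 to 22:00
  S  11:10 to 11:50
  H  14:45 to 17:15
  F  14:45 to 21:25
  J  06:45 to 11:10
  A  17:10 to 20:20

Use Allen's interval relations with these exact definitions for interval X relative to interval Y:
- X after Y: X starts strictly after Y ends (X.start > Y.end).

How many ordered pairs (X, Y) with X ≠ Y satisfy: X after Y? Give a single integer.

12

Checking all 56 ordered pairs for relation 'after'; matching pairs in alphabetical order:
(A, J): A after J ✓
(A, S): A after S ✓
(E, J): E after J ✓
(E, S): E after S ✓
(F, J): F after J ✓
(F, S): F after S ✓
(G, J): G after J ✓
(G, S): G after S ✓
(H, J): H after J ✓
(H, S): H after S ✓
(K, J): K after J ✓
(K, S): K after S ✓
Count: 12.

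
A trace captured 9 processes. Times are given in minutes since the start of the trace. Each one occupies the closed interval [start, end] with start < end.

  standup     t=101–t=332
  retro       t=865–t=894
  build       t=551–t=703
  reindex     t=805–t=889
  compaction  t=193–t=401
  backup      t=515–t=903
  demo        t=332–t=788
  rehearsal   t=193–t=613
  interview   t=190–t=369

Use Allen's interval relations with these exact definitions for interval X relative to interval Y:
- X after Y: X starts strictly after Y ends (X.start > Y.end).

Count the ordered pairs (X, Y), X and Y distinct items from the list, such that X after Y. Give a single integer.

Checking all 72 ordered pairs for relation 'after'; matching pairs in alphabetical order:
(backup, compaction): backup after compaction ✓
(backup, interview): backup after interview ✓
(backup, standup): backup after standup ✓
(build, compaction): build after compaction ✓
(build, interview): build after interview ✓
(build, standup): build after standup ✓
(reindex, build): reindex after build ✓
(reindex, compaction): reindex after compaction ✓
(reindex, demo): reindex after demo ✓
(reindex, interview): reindex after interview ✓
(reindex, rehearsal): reindex after rehearsal ✓
(reindex, standup): reindex after standup ✓
(retro, build): retro after build ✓
(retro, compaction): retro after compaction ✓
(retro, demo): retro after demo ✓
(retro, interview): retro after interview ✓
(retro, rehearsal): retro after rehearsal ✓
(retro, standup): retro after standup ✓
Count: 18.

18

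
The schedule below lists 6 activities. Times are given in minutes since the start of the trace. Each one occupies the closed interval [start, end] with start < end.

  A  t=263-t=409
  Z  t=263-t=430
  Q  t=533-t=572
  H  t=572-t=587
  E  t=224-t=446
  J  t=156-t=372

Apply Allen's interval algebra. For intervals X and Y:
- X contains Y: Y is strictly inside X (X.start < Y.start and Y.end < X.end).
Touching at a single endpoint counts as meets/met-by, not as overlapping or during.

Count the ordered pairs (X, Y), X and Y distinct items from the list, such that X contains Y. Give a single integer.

Checking all 30 ordered pairs for relation 'contains'; matching pairs in alphabetical order:
(E, A): E contains A ✓
(E, Z): E contains Z ✓
Count: 2.

2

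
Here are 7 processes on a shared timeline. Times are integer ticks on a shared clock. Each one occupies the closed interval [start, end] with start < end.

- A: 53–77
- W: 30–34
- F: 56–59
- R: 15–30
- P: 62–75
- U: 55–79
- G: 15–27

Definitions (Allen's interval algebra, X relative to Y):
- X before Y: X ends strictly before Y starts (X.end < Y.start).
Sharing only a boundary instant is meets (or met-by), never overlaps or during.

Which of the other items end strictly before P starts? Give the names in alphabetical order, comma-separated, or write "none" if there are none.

Target P = [62, 75].
A [53, 77] → contains → no.
F [56, 59] → before → yes.
G [15, 27] → before → yes.
R [15, 30] → before → yes.
U [55, 79] → contains → no.
W [30, 34] → before → yes.
Result: F, G, R, W.

F, G, R, W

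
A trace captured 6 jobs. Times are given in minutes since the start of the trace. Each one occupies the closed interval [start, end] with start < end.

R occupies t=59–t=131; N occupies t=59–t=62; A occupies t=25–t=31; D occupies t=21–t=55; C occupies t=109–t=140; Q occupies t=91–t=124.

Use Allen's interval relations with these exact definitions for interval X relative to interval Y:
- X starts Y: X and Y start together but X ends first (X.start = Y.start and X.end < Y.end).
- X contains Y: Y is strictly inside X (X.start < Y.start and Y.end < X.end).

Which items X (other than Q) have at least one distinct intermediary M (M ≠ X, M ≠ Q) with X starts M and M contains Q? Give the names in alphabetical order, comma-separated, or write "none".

Target Q = [t=91, t=124].
Intermediaries M with M contains Q: R.
Via R — items with X starts R: N.
Union: N.

N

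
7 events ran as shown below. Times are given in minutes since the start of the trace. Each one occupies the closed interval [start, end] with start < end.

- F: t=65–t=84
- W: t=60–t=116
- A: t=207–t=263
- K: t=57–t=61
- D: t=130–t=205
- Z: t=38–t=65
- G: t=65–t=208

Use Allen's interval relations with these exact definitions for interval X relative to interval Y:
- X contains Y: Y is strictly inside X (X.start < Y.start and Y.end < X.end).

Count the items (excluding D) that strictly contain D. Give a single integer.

1

Target D = [t=130, t=205].
A [t=207, t=263] → after → no.
F [t=65, t=84] → before → no.
G [t=65, t=208] → contains → counts.
K [t=57, t=61] → before → no.
W [t=60, t=116] → before → no.
Z [t=38, t=65] → before → no.
Total: 1.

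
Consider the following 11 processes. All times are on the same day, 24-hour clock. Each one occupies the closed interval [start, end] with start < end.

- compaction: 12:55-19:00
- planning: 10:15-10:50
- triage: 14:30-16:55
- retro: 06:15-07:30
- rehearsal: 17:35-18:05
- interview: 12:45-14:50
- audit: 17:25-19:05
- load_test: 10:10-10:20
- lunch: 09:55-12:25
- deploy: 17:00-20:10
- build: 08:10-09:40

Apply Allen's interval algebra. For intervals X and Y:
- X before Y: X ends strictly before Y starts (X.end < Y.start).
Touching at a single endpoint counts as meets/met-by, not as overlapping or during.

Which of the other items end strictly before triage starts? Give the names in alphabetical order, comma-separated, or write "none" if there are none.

Target triage = [14:30, 16:55].
audit [17:25, 19:05] → after → no.
build [08:10, 09:40] → before → yes.
compaction [12:55, 19:00] → contains → no.
deploy [17:00, 20:10] → after → no.
interview [12:45, 14:50] → overlaps → no.
load_test [10:10, 10:20] → before → yes.
lunch [09:55, 12:25] → before → yes.
planning [10:15, 10:50] → before → yes.
rehearsal [17:35, 18:05] → after → no.
retro [06:15, 07:30] → before → yes.
Result: build, load_test, lunch, planning, retro.

build, load_test, lunch, planning, retro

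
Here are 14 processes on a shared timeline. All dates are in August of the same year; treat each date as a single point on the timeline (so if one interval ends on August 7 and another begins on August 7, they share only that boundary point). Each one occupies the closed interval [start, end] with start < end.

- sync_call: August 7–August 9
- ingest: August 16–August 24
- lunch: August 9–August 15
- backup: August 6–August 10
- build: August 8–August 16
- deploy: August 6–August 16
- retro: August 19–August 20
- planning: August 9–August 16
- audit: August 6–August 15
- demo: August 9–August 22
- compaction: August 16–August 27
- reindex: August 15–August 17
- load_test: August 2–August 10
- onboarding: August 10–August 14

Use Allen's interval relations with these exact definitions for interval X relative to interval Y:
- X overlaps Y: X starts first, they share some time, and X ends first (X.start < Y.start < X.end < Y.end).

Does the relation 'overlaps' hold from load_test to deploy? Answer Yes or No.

load_test = [August 2, August 10], deploy = [August 6, August 16].
Actual relation of load_test to deploy: overlaps.
Asked whether 'overlaps' holds → Yes.

Yes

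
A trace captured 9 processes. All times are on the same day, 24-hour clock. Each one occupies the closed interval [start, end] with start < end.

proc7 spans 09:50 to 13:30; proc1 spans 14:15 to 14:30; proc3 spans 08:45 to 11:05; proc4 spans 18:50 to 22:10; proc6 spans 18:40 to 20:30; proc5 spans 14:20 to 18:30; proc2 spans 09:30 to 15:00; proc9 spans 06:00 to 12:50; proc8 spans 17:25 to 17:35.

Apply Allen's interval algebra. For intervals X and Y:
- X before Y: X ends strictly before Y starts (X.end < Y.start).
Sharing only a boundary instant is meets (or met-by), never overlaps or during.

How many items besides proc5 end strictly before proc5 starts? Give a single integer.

3

Target proc5 = [14:20, 18:30].
proc1 [14:15, 14:30] → overlaps → no.
proc2 [09:30, 15:00] → overlaps → no.
proc3 [08:45, 11:05] → before → counts.
proc4 [18:50, 22:10] → after → no.
proc6 [18:40, 20:30] → after → no.
proc7 [09:50, 13:30] → before → counts.
proc8 [17:25, 17:35] → during → no.
proc9 [06:00, 12:50] → before → counts.
Total: 3.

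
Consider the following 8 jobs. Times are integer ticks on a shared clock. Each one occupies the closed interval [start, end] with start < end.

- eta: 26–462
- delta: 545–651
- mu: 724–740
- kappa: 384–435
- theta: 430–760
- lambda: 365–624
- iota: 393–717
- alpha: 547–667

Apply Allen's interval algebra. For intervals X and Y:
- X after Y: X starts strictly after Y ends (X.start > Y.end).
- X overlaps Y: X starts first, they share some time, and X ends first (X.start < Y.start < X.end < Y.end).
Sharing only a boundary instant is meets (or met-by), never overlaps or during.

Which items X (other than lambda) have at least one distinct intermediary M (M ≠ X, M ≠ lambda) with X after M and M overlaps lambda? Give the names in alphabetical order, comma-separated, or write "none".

alpha, delta, mu

Target lambda = [365, 624].
Intermediaries M with M overlaps lambda: eta.
Via eta — items with X after eta: alpha, delta, mu.
Union: alpha, delta, mu.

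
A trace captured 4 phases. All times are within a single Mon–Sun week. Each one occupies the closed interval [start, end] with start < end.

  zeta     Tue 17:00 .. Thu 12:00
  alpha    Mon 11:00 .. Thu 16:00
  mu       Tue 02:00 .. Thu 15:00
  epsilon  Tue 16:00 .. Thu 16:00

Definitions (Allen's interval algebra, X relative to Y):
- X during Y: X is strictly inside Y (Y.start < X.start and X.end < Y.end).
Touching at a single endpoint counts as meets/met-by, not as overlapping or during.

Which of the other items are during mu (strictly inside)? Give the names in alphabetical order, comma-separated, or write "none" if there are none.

Target mu = [Tue 02:00, Thu 15:00].
alpha [Mon 11:00, Thu 16:00] → contains → no.
epsilon [Tue 16:00, Thu 16:00] → overlapped-by → no.
zeta [Tue 17:00, Thu 12:00] → during → yes.
Result: zeta.

zeta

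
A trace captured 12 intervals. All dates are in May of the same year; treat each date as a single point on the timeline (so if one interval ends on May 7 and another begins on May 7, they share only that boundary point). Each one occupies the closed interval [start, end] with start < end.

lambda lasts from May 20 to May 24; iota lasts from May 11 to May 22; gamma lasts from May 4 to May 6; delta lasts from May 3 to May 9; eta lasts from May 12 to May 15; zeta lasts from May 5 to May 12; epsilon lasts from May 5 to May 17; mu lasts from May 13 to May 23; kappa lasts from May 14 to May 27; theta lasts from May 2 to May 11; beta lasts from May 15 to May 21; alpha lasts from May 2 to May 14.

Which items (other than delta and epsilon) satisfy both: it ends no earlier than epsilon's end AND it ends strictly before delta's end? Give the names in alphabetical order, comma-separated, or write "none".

none

Conditions: its end is no earlier than epsilon's end (X.end >= May 17) AND its end is strictly before delta's end (X.end < May 9).
alpha: end May 14 >= May 17? ✗; end May 14 < May 9? ✗ → no.
beta: end May 21 >= May 17? ✓; end May 21 < May 9? ✗ → no.
eta: end May 15 >= May 17? ✗; end May 15 < May 9? ✗ → no.
gamma: end May 6 >= May 17? ✗; end May 6 < May 9? ✓ → no.
iota: end May 22 >= May 17? ✓; end May 22 < May 9? ✗ → no.
kappa: end May 27 >= May 17? ✓; end May 27 < May 9? ✗ → no.
lambda: end May 24 >= May 17? ✓; end May 24 < May 9? ✗ → no.
mu: end May 23 >= May 17? ✓; end May 23 < May 9? ✗ → no.
theta: end May 11 >= May 17? ✗; end May 11 < May 9? ✗ → no.
zeta: end May 12 >= May 17? ✗; end May 12 < May 9? ✗ → no.
Result: none.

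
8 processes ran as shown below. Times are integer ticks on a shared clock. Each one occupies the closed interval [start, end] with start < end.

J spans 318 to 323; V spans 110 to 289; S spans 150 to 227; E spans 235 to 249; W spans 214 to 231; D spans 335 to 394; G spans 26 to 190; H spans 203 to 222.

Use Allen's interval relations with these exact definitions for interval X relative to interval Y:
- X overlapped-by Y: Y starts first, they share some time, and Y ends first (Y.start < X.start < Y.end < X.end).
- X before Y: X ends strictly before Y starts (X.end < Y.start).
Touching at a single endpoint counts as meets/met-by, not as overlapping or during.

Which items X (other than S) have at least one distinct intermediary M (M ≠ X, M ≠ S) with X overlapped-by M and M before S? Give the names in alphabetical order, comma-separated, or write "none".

none

Target S = [150, 227].
Intermediaries M with M before S: none.
Union: none.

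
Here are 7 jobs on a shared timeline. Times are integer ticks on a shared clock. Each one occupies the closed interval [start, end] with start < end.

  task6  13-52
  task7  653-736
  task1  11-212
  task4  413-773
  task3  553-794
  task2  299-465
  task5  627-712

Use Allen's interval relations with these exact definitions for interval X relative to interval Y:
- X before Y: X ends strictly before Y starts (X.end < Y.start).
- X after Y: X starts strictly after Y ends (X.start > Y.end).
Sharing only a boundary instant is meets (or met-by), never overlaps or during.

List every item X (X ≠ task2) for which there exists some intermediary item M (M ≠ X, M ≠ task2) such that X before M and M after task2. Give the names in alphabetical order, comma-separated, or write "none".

task1, task6

Target task2 = [299, 465].
Intermediaries M with M after task2: task3, task5, task7.
Via task3 — items with X before task3: task1, task6.
Via task5 — items with X before task5: task1, task6.
Via task7 — items with X before task7: task1, task6.
Union: task1, task6.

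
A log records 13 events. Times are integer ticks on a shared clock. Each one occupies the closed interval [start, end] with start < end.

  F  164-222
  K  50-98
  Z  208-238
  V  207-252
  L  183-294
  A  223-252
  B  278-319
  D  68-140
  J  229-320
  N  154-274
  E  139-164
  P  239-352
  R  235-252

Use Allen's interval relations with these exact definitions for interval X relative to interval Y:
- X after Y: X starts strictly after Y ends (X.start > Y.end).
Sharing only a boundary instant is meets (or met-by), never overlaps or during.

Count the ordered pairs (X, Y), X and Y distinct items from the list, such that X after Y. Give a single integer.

Checking all 156 ordered pairs for relation 'after'; matching pairs in alphabetical order:
(A, D): A after D ✓
(A, E): A after E ✓
(A, F): A after F ✓
(A, K): A after K ✓
(B, A): B after A ✓
(B, D): B after D ✓
(B, E): B after E ✓
(B, F): B after F ✓
(B, K): B after K ✓
(B, N): B after N ✓
(B, R): B after R ✓
(B, V): B after V ✓
(B, Z): B after Z ✓
(E, K): E after K ✓
(F, D): F after D ✓
(F, K): F after K ✓
(J, D): J after D ✓
(J, E): J after E ✓
(J, F): J after F ✓
(J, K): J after K ✓
(L, D): L after D ✓
(L, E): L after E ✓
(L, K): L after K ✓
(N, D): N after D ✓
... plus 16 further pairs not listed.
Count: 40.

40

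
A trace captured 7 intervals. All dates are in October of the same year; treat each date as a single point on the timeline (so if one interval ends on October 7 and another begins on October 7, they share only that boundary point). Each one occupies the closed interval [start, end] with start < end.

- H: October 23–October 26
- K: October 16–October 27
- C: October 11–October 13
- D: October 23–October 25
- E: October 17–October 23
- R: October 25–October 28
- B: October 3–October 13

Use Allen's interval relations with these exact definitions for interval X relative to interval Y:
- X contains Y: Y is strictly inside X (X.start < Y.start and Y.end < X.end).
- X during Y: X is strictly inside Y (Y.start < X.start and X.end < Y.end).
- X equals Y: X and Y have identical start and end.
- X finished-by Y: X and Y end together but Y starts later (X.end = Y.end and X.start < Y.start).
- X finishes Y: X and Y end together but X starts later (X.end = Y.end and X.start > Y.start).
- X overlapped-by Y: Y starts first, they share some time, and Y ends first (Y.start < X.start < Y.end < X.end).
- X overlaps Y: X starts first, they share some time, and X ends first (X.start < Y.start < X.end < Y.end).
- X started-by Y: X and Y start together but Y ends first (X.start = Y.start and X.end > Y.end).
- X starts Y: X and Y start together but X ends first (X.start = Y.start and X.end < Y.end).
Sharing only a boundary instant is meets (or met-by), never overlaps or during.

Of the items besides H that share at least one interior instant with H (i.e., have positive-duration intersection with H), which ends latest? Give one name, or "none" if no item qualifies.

R

Target H = [October 23, October 26].
B [October 3, October 13] → before → excluded.
C [October 11, October 13] → before → excluded.
D [October 23, October 25] → starts → candidate.
E [October 17, October 23] → meets → excluded.
K [October 16, October 27] → contains → candidate.
R [October 25, October 28] → overlapped-by → candidate.
Among candidates, latest end is October 28 → R.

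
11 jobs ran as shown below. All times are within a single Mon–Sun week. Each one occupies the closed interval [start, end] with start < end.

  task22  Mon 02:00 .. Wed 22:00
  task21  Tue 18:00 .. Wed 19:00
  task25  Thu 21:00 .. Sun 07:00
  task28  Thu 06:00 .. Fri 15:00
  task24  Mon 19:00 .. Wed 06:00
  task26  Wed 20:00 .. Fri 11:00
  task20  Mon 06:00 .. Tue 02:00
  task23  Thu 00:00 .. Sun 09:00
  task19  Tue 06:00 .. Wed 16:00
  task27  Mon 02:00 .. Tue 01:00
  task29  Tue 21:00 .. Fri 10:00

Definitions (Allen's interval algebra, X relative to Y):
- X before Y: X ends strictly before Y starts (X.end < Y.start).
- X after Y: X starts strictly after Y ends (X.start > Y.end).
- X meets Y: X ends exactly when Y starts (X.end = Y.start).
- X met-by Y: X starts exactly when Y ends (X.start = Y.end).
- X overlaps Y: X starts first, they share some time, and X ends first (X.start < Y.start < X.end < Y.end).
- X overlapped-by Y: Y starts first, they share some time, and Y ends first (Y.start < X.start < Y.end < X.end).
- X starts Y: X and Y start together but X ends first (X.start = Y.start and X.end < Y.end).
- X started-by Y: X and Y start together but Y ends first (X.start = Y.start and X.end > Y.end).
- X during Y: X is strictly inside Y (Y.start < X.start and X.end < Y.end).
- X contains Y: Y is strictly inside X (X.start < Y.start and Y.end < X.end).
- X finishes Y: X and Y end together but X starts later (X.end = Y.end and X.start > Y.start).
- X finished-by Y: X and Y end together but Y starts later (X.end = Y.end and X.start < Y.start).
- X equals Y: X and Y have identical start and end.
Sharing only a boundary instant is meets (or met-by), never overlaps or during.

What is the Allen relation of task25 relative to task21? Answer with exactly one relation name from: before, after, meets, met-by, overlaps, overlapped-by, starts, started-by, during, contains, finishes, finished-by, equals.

after

task25 = [Thu 21:00, Sun 07:00]; task21 = [Tue 18:00, Wed 19:00].
Compare endpoints: task25.start > task21.start, task25.start > task21.end, task25.end > task21.start, task25.end > task21.end.
That pattern is 'after'.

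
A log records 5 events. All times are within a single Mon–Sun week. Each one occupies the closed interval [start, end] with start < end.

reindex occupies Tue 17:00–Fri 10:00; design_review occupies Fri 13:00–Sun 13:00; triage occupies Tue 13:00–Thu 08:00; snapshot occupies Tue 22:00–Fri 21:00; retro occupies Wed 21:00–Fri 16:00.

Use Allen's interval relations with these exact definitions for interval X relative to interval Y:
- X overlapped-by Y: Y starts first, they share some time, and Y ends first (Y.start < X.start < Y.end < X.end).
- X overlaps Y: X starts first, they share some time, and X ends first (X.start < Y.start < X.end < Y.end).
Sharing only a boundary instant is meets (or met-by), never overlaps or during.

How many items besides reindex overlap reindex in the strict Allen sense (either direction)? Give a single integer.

Target reindex = [Tue 17:00, Fri 10:00].
design_review [Fri 13:00, Sun 13:00] → after → no.
retro [Wed 21:00, Fri 16:00] → overlapped-by → counts.
snapshot [Tue 22:00, Fri 21:00] → overlapped-by → counts.
triage [Tue 13:00, Thu 08:00] → overlaps → counts.
Total: 3.

3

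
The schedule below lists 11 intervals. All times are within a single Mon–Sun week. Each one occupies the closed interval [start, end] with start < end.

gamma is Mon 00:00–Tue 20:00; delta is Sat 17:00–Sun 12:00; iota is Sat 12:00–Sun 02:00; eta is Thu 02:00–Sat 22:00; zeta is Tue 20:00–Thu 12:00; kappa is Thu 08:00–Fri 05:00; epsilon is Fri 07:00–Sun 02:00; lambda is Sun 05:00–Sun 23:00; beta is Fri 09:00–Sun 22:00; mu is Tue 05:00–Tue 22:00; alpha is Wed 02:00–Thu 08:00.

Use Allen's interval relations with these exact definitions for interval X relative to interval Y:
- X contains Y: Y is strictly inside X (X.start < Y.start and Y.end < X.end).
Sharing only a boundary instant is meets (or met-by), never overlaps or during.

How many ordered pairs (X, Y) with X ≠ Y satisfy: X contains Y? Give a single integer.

Checking all 110 ordered pairs for relation 'contains'; matching pairs in alphabetical order:
(beta, delta): beta contains delta ✓
(beta, iota): beta contains iota ✓
(eta, kappa): eta contains kappa ✓
(zeta, alpha): zeta contains alpha ✓
Count: 4.

4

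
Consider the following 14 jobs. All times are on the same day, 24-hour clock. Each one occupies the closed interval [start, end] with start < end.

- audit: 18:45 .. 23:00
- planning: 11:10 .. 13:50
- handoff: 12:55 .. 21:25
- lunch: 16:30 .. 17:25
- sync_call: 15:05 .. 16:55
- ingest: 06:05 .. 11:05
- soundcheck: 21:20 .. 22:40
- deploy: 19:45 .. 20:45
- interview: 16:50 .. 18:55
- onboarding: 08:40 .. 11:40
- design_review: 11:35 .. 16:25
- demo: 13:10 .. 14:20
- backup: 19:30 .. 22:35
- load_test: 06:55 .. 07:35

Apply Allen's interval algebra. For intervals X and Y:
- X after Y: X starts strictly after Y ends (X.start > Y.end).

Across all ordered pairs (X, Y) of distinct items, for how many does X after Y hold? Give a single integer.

Checking all 182 ordered pairs for relation 'after'; matching pairs in alphabetical order:
(audit, demo): audit after demo ✓
(audit, design_review): audit after design_review ✓
(audit, ingest): audit after ingest ✓
(audit, load_test): audit after load_test ✓
(audit, lunch): audit after lunch ✓
(audit, onboarding): audit after onboarding ✓
(audit, planning): audit after planning ✓
(audit, sync_call): audit after sync_call ✓
(backup, demo): backup after demo ✓
(backup, design_review): backup after design_review ✓
(backup, ingest): backup after ingest ✓
(backup, interview): backup after interview ✓
(backup, load_test): backup after load_test ✓
(backup, lunch): backup after lunch ✓
(backup, onboarding): backup after onboarding ✓
(backup, planning): backup after planning ✓
(backup, sync_call): backup after sync_call ✓
(demo, ingest): demo after ingest ✓
(demo, load_test): demo after load_test ✓
(demo, onboarding): demo after onboarding ✓
(deploy, demo): deploy after demo ✓
(deploy, design_review): deploy after design_review ✓
(deploy, ingest): deploy after ingest ✓
(deploy, interview): deploy after interview ✓
... plus 40 further pairs not listed.
Count: 64.

64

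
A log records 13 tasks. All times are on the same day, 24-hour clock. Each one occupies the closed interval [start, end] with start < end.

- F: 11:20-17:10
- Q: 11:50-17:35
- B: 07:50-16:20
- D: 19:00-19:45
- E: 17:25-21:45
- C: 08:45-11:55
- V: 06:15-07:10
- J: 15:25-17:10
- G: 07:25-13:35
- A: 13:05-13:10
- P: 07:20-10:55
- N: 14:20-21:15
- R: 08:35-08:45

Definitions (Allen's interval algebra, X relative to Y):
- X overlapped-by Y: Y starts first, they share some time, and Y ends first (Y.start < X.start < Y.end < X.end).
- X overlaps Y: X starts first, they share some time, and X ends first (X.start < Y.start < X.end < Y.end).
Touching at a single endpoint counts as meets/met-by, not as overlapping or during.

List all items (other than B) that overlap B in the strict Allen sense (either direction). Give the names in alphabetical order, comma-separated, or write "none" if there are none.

F, G, J, N, P, Q

Target B = [07:50, 16:20].
A [13:05, 13:10] → during → no.
C [08:45, 11:55] → during → no.
D [19:00, 19:45] → after → no.
E [17:25, 21:45] → after → no.
F [11:20, 17:10] → overlapped-by → yes.
G [07:25, 13:35] → overlaps → yes.
J [15:25, 17:10] → overlapped-by → yes.
N [14:20, 21:15] → overlapped-by → yes.
P [07:20, 10:55] → overlaps → yes.
Q [11:50, 17:35] → overlapped-by → yes.
R [08:35, 08:45] → during → no.
V [06:15, 07:10] → before → no.
Result: F, G, J, N, P, Q.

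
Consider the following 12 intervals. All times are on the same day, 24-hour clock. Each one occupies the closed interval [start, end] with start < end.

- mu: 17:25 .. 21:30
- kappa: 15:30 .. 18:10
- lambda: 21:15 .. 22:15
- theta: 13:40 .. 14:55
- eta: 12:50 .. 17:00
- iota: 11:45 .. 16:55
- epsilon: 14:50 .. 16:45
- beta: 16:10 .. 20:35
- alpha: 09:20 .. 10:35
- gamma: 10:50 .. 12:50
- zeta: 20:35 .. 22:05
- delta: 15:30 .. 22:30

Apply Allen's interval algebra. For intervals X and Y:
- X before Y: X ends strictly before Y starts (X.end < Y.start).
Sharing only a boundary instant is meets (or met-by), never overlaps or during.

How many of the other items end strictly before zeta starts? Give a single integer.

7

Target zeta = [20:35, 22:05].
alpha [09:20, 10:35] → before → counts.
beta [16:10, 20:35] → meets → no.
delta [15:30, 22:30] → contains → no.
epsilon [14:50, 16:45] → before → counts.
eta [12:50, 17:00] → before → counts.
gamma [10:50, 12:50] → before → counts.
iota [11:45, 16:55] → before → counts.
kappa [15:30, 18:10] → before → counts.
lambda [21:15, 22:15] → overlapped-by → no.
mu [17:25, 21:30] → overlaps → no.
theta [13:40, 14:55] → before → counts.
Total: 7.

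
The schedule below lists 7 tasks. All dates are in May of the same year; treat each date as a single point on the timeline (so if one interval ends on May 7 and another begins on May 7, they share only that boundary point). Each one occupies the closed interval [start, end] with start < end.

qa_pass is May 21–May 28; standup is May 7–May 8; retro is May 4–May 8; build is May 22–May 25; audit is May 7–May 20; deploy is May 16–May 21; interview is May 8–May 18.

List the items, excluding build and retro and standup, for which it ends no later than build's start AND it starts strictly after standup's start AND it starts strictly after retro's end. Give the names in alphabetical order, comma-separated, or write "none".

deploy

Conditions: its end is no later than build's start (X.end <= May 22) AND its start is strictly after standup's start (X.start > May 7) AND its start is strictly after retro's end (X.start > May 8).
audit: end May 20 <= May 22? ✓; start May 7 > May 7? ✗; start May 7 > May 8? ✗ → no.
deploy: end May 21 <= May 22? ✓; start May 16 > May 7? ✓; start May 16 > May 8? ✓ → yes.
interview: end May 18 <= May 22? ✓; start May 8 > May 7? ✓; start May 8 > May 8? ✗ → no.
qa_pass: end May 28 <= May 22? ✗; start May 21 > May 7? ✓; start May 21 > May 8? ✓ → no.
Result: deploy.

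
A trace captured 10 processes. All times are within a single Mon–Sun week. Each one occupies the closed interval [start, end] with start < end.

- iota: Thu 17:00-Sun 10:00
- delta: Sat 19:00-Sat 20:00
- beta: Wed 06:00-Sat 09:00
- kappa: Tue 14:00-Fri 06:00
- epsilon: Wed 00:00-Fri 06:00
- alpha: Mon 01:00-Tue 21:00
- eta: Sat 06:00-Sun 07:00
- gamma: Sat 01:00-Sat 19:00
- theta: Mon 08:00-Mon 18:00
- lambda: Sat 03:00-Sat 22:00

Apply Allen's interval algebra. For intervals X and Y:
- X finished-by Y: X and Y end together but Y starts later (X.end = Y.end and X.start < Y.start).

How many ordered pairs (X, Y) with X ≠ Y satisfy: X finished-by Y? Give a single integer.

1

Checking all 90 ordered pairs for relation 'finished-by'; matching pairs in alphabetical order:
(kappa, epsilon): kappa finished-by epsilon ✓
Count: 1.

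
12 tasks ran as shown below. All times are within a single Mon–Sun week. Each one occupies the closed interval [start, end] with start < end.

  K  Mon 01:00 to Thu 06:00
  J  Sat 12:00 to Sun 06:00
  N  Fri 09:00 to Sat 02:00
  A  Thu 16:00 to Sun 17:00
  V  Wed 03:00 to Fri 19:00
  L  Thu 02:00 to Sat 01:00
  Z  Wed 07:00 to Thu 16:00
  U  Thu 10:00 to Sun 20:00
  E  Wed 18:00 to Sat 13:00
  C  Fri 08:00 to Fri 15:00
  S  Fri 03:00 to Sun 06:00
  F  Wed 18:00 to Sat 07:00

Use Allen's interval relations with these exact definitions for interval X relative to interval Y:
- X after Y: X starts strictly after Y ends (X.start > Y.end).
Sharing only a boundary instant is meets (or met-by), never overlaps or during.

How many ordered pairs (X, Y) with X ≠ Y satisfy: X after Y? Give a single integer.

15

Checking all 132 ordered pairs for relation 'after'; matching pairs in alphabetical order:
(A, K): A after K ✓
(C, K): C after K ✓
(C, Z): C after Z ✓
(J, C): J after C ✓
(J, F): J after F ✓
(J, K): J after K ✓
(J, L): J after L ✓
(J, N): J after N ✓
(J, V): J after V ✓
(J, Z): J after Z ✓
(N, K): N after K ✓
(N, Z): N after Z ✓
(S, K): S after K ✓
(S, Z): S after Z ✓
(U, K): U after K ✓
Count: 15.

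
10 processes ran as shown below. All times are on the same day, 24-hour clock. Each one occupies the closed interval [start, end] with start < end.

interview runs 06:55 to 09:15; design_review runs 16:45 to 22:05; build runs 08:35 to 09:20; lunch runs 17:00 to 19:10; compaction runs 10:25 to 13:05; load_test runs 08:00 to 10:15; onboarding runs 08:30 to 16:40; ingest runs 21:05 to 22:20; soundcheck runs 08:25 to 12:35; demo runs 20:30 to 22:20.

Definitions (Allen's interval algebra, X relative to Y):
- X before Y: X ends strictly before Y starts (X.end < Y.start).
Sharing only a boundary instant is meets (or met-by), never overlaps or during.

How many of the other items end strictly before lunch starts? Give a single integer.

Target lunch = [17:00, 19:10].
build [08:35, 09:20] → before → counts.
compaction [10:25, 13:05] → before → counts.
demo [20:30, 22:20] → after → no.
design_review [16:45, 22:05] → contains → no.
ingest [21:05, 22:20] → after → no.
interview [06:55, 09:15] → before → counts.
load_test [08:00, 10:15] → before → counts.
onboarding [08:30, 16:40] → before → counts.
soundcheck [08:25, 12:35] → before → counts.
Total: 6.

6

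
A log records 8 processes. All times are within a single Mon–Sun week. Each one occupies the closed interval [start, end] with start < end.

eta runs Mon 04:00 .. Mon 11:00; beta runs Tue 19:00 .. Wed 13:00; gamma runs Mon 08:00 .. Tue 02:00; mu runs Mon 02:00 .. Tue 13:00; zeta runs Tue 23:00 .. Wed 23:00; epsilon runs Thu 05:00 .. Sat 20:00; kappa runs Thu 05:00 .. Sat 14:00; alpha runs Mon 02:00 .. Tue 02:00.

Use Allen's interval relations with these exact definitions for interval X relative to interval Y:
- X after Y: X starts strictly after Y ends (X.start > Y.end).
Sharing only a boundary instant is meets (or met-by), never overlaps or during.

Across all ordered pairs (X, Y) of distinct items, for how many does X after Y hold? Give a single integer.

Checking all 56 ordered pairs for relation 'after'; matching pairs in alphabetical order:
(beta, alpha): beta after alpha ✓
(beta, eta): beta after eta ✓
(beta, gamma): beta after gamma ✓
(beta, mu): beta after mu ✓
(epsilon, alpha): epsilon after alpha ✓
(epsilon, beta): epsilon after beta ✓
(epsilon, eta): epsilon after eta ✓
(epsilon, gamma): epsilon after gamma ✓
(epsilon, mu): epsilon after mu ✓
(epsilon, zeta): epsilon after zeta ✓
(kappa, alpha): kappa after alpha ✓
(kappa, beta): kappa after beta ✓
(kappa, eta): kappa after eta ✓
(kappa, gamma): kappa after gamma ✓
(kappa, mu): kappa after mu ✓
(kappa, zeta): kappa after zeta ✓
(zeta, alpha): zeta after alpha ✓
(zeta, eta): zeta after eta ✓
(zeta, gamma): zeta after gamma ✓
(zeta, mu): zeta after mu ✓
Count: 20.

20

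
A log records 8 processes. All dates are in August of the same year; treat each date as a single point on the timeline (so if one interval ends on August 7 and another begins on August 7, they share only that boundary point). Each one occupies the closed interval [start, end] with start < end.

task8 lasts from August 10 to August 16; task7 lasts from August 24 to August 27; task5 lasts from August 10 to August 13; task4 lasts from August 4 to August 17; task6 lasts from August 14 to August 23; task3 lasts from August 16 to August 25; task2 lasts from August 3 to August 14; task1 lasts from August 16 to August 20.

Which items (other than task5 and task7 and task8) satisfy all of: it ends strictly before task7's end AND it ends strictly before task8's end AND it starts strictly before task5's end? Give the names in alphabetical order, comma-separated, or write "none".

Conditions: its end is strictly before task7's end (X.end < August 27) AND its end is strictly before task8's end (X.end < August 16) AND its start is strictly before task5's end (X.start < August 13).
task1: end August 20 < August 27? ✓; end August 20 < August 16? ✗; start August 16 < August 13? ✗ → no.
task2: end August 14 < August 27? ✓; end August 14 < August 16? ✓; start August 3 < August 13? ✓ → yes.
task3: end August 25 < August 27? ✓; end August 25 < August 16? ✗; start August 16 < August 13? ✗ → no.
task4: end August 17 < August 27? ✓; end August 17 < August 16? ✗; start August 4 < August 13? ✓ → no.
task6: end August 23 < August 27? ✓; end August 23 < August 16? ✗; start August 14 < August 13? ✗ → no.
Result: task2.

task2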